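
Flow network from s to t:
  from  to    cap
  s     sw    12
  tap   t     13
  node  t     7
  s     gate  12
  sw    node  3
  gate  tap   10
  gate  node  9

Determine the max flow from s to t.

15

Augment s→gate→tap→t: bottleneck 10. Total 10.
Augment s→gate→node→t: bottleneck 2. Total 12.
Augment s→sw→node→t: bottleneck 3. Total 15.
No augmenting path remains in the residual graph.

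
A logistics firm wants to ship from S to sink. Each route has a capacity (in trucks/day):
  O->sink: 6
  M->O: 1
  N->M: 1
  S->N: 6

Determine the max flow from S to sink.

Augment S->N->M->O->sink: bottleneck 1. Total 1.
No augmenting path remains in the residual graph.

1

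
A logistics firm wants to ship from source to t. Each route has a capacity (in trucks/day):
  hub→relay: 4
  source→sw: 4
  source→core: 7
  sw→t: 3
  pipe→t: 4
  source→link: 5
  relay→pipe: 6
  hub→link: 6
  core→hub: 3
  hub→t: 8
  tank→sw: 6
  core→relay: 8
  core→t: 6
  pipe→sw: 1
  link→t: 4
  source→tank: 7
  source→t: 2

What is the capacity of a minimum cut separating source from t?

16

Max flow = 16 (via 5 augmenting paths).
In the residual at optimum, the set reachable from source is {link, source, sw, tank}.
Cut edges: source→core (cap 7), source→t (cap 2), link→t (cap 4), sw→t (cap 3). Sum = 16.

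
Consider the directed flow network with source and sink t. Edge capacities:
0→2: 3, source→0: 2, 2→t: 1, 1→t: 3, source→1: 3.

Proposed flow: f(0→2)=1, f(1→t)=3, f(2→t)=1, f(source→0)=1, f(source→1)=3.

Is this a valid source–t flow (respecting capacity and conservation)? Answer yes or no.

Yes

Every edge has 0 ≤ f(e) ≤ cap(e).
At each intermediate node, inflow equals outflow.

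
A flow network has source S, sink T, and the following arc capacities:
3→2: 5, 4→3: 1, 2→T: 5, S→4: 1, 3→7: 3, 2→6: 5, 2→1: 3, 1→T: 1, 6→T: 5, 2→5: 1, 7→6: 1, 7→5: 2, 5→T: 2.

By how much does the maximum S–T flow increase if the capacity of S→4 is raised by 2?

Original max flow = 1.
Even with extra capacity on S→4, another cut of capacity 1 remains binding.
New max flow = 1. Increase = 0.

0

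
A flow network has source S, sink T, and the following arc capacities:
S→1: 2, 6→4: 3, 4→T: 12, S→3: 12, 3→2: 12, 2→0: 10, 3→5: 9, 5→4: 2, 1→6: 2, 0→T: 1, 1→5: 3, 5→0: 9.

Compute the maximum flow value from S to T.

Augment S→1→6→4→T: bottleneck 2. Total 2.
Augment S→3→5→4→T: bottleneck 2. Total 4.
Augment S→3→5→0→T: bottleneck 1. Total 5.
No augmenting path remains in the residual graph.

5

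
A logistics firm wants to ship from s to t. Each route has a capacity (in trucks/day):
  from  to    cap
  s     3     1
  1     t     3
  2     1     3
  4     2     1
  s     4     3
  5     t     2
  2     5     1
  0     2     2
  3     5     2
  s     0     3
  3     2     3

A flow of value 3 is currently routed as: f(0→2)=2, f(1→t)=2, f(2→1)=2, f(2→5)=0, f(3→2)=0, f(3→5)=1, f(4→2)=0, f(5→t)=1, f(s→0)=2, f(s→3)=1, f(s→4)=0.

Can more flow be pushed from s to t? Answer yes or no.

Residual path s→4→2→1→t has bottleneck 1 > 0.
Pushing 1 along it raises the flow to 4, so the given flow is not maximum.

Yes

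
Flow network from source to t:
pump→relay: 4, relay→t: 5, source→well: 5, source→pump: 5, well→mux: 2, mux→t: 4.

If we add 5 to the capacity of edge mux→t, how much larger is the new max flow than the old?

Original max flow = 6.
Edge mux→t does not cross the min cut (source side {pump, source, well}), so extra capacity there cannot help.
New max flow = 6. Increase = 0.

0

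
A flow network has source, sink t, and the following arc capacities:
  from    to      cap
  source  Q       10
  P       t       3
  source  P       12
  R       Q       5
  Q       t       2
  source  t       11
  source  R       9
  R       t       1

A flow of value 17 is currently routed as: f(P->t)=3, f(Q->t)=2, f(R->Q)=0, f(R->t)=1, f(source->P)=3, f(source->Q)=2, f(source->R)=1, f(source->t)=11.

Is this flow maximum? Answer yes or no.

Residual reachable from source: {P, Q, R, source}; t is not reachable.
Saturated cut: source->t, P->t, R->t, Q->t with total capacity 17 = current flow value. Flow is maximum.

Yes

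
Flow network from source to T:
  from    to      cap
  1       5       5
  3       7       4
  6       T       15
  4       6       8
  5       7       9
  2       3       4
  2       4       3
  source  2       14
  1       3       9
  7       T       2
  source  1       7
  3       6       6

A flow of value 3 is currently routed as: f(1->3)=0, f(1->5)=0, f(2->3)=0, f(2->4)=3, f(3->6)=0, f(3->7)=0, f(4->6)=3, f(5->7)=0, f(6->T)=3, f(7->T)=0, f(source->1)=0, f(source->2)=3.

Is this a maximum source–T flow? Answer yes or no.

Residual path source->2->3->6->T has bottleneck 4 > 0.
Pushing 4 along it raises the flow to 7, so the given flow is not maximum.

No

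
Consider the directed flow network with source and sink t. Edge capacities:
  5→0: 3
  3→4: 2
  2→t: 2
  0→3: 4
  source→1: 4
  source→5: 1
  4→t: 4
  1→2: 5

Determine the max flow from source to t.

Augment source→1→2→t: bottleneck 2. Total 2.
Augment source→5→0→3→4→t: bottleneck 1. Total 3.
No augmenting path remains in the residual graph.

3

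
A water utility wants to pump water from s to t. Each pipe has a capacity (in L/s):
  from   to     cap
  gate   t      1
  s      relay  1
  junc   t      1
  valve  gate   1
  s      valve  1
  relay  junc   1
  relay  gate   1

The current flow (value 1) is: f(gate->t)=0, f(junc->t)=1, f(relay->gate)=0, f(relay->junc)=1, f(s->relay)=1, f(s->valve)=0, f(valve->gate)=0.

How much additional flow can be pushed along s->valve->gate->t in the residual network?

1

Residual capacities along the path: s->valve: 1, valve->gate: 1, gate->t: 1.
Minimum is 1.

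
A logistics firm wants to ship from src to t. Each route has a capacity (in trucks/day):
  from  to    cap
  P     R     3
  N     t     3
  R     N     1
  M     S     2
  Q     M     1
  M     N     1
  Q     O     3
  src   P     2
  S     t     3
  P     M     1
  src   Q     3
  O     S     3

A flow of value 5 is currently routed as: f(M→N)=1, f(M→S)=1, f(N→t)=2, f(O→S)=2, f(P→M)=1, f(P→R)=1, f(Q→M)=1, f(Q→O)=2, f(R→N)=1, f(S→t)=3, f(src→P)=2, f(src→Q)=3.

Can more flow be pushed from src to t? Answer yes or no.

No

Residual reachable from src: {src}; t is not reachable.
Saturated cut: src→P, src→Q with total capacity 5 = current flow value. Flow is maximum.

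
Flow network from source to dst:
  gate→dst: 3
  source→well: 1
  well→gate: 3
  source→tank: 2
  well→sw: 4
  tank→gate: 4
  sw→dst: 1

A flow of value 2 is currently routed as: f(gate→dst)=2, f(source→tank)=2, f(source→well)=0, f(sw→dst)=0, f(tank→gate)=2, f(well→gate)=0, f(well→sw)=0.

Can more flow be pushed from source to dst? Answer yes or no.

Residual path source→well→gate→dst has bottleneck 1 > 0.
Pushing 1 along it raises the flow to 3, so the given flow is not maximum.

Yes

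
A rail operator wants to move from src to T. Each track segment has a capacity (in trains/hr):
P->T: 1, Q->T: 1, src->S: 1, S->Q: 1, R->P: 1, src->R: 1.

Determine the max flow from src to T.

Augment src->S->Q->T: bottleneck 1. Total 1.
Augment src->R->P->T: bottleneck 1. Total 2.
No augmenting path remains in the residual graph.

2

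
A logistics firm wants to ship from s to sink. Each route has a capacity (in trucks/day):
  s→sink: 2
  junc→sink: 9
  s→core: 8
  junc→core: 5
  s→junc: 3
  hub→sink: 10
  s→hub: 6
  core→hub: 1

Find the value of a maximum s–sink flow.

Augment s→sink: bottleneck 2. Total 2.
Augment s→junc→sink: bottleneck 3. Total 5.
Augment s→hub→sink: bottleneck 6. Total 11.
Augment s→core→hub→sink: bottleneck 1. Total 12.
No augmenting path remains in the residual graph.

12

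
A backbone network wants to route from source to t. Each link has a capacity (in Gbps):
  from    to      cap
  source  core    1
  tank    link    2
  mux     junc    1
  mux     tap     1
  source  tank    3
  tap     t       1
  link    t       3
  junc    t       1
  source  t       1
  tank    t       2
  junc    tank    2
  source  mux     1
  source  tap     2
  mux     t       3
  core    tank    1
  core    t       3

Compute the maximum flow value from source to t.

7

Augment source→t: bottleneck 1. Total 1.
Augment source→mux→t: bottleneck 1. Total 2.
Augment source→core→t: bottleneck 1. Total 3.
Augment source→tap→t: bottleneck 1. Total 4.
Augment source→tank→t: bottleneck 2. Total 6.
Augment source→tank→link→t: bottleneck 1. Total 7.
No augmenting path remains in the residual graph.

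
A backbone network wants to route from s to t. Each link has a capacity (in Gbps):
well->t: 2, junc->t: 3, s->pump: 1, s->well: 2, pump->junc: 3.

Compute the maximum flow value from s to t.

3

Augment s->well->t: bottleneck 2. Total 2.
Augment s->pump->junc->t: bottleneck 1. Total 3.
No augmenting path remains in the residual graph.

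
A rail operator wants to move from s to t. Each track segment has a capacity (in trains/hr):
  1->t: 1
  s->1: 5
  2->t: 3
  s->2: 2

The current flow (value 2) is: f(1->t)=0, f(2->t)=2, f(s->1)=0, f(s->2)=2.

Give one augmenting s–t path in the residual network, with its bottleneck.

s->1->t, bottleneck 1

Residual along s->1->t: s->1: 5, 1->t: 1.
Bottleneck = min = 1.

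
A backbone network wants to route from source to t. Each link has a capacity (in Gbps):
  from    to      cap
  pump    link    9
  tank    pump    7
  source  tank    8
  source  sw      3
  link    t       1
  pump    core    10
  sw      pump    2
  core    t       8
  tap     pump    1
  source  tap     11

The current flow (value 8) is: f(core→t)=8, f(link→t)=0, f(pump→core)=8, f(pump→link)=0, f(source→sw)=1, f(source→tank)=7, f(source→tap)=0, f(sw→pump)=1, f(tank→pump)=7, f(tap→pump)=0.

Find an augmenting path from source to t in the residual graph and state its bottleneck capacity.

source→sw→pump→link→t, bottleneck 1

Residual along source→sw→pump→link→t: source→sw: 2, sw→pump: 1, pump→link: 9, link→t: 1.
Bottleneck = min = 1.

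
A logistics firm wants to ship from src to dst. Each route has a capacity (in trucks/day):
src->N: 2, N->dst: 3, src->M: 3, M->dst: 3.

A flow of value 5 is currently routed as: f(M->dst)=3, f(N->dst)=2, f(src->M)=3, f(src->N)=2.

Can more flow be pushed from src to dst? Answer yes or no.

Residual reachable from src: {src}; dst is not reachable.
Saturated cut: src->N, src->M with total capacity 5 = current flow value. Flow is maximum.

No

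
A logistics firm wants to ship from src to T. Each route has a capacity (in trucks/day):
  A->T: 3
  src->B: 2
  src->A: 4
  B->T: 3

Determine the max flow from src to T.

5

Augment src->A->T: bottleneck 3. Total 3.
Augment src->B->T: bottleneck 2. Total 5.
No augmenting path remains in the residual graph.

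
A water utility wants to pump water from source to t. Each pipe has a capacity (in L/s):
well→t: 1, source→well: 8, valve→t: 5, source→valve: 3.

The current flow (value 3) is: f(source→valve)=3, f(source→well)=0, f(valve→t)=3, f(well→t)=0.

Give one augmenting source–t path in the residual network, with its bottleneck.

Residual along source→well→t: source→well: 8, well→t: 1.
Bottleneck = min = 1.

source→well→t, bottleneck 1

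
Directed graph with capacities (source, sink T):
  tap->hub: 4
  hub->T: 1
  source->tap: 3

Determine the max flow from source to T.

Augment source->tap->hub->T: bottleneck 1. Total 1.
No augmenting path remains in the residual graph.

1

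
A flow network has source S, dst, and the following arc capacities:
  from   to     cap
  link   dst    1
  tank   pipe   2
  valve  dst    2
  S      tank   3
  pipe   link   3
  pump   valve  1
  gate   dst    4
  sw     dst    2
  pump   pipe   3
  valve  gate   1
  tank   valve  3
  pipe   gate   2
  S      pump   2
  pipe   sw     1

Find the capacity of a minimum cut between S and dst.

5

Max flow = 5 (via 4 augmenting paths).
In the residual at optimum, the set reachable from S is {S}.
Cut edges: S→pump (cap 2), S→tank (cap 3). Sum = 5.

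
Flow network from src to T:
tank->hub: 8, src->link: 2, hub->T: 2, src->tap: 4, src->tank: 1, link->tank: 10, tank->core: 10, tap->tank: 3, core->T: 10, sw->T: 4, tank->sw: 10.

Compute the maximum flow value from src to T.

6

Augment src->tank->core->T: bottleneck 1. Total 1.
Augment src->tap->tank->core->T: bottleneck 3. Total 4.
Augment src->link->tank->core->T: bottleneck 2. Total 6.
No augmenting path remains in the residual graph.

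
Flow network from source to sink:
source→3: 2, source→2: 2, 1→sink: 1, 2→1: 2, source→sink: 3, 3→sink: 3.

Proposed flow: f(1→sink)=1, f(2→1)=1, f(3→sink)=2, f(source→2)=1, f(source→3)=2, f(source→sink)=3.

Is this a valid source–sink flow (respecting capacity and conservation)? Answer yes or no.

Yes

Every edge has 0 ≤ f(e) ≤ cap(e).
At each intermediate node, inflow equals outflow.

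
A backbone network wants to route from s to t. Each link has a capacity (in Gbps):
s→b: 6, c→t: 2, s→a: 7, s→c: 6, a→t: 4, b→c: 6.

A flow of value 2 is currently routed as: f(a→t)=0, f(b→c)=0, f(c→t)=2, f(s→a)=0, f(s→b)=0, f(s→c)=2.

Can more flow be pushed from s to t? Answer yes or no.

Residual path s→a→t has bottleneck 4 > 0.
Pushing 4 along it raises the flow to 6, so the given flow is not maximum.

Yes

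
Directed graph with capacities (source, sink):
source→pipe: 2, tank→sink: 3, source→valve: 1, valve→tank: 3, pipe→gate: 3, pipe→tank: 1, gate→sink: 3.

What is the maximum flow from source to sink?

3

Augment source→valve→tank→sink: bottleneck 1. Total 1.
Augment source→pipe→tank→sink: bottleneck 1. Total 2.
Augment source→pipe→gate→sink: bottleneck 1. Total 3.
No augmenting path remains in the residual graph.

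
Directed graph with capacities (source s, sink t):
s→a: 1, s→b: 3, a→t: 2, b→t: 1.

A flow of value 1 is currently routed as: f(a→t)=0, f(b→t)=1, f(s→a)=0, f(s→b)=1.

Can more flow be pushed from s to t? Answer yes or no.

Residual path s→a→t has bottleneck 1 > 0.
Pushing 1 along it raises the flow to 2, so the given flow is not maximum.

Yes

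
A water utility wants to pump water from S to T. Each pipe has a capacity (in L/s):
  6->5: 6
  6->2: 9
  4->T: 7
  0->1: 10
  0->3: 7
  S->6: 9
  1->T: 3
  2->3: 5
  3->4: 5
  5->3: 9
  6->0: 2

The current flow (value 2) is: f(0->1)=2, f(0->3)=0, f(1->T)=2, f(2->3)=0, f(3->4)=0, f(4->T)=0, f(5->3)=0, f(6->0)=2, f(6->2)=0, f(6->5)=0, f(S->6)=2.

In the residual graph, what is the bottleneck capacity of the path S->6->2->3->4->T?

5

Residual capacities along the path: S->6: 7, 6->2: 9, 2->3: 5, 3->4: 5, 4->T: 7.
Minimum is 5.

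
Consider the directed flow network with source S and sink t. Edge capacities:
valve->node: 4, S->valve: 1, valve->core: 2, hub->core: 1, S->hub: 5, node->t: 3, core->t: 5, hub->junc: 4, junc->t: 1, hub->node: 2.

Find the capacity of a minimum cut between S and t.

5

Max flow = 5 (via 4 augmenting paths).
In the residual at optimum, the set reachable from S is {S, hub, junc}.
Cut edges: S->valve (cap 1), hub->core (cap 1), hub->node (cap 2), junc->t (cap 1). Sum = 5.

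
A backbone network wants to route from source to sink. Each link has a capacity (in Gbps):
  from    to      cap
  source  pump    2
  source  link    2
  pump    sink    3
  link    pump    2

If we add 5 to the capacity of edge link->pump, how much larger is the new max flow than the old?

Original max flow = 3.
Edge link->pump does not cross the min cut (source side {link, pump, source}), so extra capacity there cannot help.
New max flow = 3. Increase = 0.

0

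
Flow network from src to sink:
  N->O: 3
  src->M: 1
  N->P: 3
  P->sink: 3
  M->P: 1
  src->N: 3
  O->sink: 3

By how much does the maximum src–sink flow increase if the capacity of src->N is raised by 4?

Original max flow = 4.
After raising cap(src->N), augmenting paths through that edge carry 2 more units.
New max flow = 6. Increase = 2.

2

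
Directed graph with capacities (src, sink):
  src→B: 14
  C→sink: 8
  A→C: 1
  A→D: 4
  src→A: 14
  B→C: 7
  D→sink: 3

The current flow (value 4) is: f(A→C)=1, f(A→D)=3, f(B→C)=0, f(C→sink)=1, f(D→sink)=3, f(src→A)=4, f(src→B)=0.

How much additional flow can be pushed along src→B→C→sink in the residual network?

7

Residual capacities along the path: src→B: 14, B→C: 7, C→sink: 7.
Minimum is 7.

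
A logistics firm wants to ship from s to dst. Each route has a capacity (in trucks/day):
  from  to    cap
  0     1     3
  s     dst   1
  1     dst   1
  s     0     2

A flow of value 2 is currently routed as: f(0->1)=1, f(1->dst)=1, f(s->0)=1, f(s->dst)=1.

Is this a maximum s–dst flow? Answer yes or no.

Residual reachable from s: {0, 1, s}; dst is not reachable.
Saturated cut: s->dst, 1->dst with total capacity 2 = current flow value. Flow is maximum.

Yes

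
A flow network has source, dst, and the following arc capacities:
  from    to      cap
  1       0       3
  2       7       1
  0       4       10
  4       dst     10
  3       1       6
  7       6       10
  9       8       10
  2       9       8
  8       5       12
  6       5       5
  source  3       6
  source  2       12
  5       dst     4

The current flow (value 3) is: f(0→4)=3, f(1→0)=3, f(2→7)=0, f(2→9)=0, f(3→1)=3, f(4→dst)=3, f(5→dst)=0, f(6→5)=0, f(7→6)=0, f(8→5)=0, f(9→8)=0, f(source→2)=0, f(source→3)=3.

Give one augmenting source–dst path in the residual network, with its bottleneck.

Residual along source→2→7→6→5→dst: source→2: 12, 2→7: 1, 7→6: 10, 6→5: 5, 5→dst: 4.
Bottleneck = min = 1.

source→2→7→6→5→dst, bottleneck 1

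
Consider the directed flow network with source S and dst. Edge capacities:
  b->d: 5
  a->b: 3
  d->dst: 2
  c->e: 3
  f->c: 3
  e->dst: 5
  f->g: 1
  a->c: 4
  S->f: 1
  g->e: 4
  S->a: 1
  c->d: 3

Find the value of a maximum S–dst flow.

Augment S->f->g->e->dst: bottleneck 1. Total 1.
Augment S->a->c->e->dst: bottleneck 1. Total 2.
No augmenting path remains in the residual graph.

2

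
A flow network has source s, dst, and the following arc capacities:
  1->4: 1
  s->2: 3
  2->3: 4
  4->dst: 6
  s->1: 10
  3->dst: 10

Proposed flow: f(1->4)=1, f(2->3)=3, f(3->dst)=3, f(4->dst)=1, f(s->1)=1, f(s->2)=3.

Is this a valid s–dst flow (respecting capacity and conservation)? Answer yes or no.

Yes

Every edge has 0 ≤ f(e) ≤ cap(e).
At each intermediate node, inflow equals outflow.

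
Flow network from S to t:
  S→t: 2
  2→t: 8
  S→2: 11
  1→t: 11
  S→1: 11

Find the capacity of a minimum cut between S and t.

21

Max flow = 21 (via 3 augmenting paths).
In the residual at optimum, the set reachable from S is {2, S}.
Cut edges: S→1 (cap 11), S→t (cap 2), 2→t (cap 8). Sum = 21.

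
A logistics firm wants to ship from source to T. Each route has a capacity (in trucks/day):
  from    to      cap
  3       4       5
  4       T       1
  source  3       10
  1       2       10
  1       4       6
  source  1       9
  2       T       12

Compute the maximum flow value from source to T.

10

Augment source->3->4->T: bottleneck 1. Total 1.
Augment source->1->2->T: bottleneck 9. Total 10.
No augmenting path remains in the residual graph.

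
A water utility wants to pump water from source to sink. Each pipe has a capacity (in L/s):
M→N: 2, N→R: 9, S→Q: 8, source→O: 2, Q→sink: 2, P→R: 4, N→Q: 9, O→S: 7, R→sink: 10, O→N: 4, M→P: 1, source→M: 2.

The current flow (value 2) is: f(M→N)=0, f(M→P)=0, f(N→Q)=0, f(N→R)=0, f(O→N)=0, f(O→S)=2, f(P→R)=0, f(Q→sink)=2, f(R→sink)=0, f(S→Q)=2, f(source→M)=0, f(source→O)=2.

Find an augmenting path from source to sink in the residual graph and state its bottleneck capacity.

source→M→N→R→sink, bottleneck 2

Residual along source→M→N→R→sink: source→M: 2, M→N: 2, N→R: 9, R→sink: 10.
Bottleneck = min = 2.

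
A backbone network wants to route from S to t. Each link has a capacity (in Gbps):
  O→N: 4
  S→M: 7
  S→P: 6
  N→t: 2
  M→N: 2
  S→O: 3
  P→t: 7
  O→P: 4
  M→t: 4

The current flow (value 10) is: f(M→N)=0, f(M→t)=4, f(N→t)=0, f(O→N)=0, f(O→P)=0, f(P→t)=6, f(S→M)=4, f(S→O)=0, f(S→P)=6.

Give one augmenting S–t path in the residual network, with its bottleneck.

S→O→P→t, bottleneck 1

Residual along S→O→P→t: S→O: 3, O→P: 4, P→t: 1.
Bottleneck = min = 1.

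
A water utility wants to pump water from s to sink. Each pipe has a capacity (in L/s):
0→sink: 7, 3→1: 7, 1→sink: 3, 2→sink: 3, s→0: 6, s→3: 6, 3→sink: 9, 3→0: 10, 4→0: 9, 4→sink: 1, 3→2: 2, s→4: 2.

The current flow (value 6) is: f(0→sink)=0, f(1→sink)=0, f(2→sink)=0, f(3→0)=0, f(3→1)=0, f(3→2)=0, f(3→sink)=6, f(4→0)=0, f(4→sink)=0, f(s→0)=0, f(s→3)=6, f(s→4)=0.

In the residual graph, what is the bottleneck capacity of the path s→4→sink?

Residual capacities along the path: s→4: 2, 4→sink: 1.
Minimum is 1.

1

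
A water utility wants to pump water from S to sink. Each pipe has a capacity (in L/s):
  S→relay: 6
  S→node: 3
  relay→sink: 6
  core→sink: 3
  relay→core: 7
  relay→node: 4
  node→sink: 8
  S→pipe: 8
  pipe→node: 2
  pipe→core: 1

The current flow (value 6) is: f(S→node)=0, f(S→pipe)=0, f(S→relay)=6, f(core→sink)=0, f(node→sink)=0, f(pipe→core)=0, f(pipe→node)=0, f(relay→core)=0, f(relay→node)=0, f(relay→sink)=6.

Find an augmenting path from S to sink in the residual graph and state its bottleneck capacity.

Residual along S→node→sink: S→node: 3, node→sink: 8.
Bottleneck = min = 3.

S→node→sink, bottleneck 3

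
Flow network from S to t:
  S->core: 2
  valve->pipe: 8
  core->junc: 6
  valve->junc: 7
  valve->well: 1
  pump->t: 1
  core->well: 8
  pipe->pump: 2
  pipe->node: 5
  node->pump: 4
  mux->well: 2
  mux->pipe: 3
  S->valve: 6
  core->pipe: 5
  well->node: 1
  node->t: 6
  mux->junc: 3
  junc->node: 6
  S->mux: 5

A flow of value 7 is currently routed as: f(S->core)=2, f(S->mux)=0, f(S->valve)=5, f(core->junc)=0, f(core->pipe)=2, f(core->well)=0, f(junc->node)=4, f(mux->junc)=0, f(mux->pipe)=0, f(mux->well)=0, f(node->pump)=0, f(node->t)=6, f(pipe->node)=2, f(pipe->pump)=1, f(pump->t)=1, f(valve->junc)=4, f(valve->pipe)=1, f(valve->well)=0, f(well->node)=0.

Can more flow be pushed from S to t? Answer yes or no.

Residual reachable from S: {S, core, junc, mux, node, pipe, pump, valve, well}; t is not reachable.
Saturated cut: node->t, pump->t with total capacity 7 = current flow value. Flow is maximum.

No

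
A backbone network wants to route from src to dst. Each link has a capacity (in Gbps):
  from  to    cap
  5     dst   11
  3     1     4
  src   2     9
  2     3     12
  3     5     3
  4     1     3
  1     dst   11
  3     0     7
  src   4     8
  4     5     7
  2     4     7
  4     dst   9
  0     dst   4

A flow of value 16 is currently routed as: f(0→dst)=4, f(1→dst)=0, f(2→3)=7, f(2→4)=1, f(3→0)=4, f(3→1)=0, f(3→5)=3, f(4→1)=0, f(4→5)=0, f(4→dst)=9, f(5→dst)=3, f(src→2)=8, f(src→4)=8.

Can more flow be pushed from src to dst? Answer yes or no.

Yes

Residual path src→2→3→1→dst has bottleneck 1 > 0.
Pushing 1 along it raises the flow to 17, so the given flow is not maximum.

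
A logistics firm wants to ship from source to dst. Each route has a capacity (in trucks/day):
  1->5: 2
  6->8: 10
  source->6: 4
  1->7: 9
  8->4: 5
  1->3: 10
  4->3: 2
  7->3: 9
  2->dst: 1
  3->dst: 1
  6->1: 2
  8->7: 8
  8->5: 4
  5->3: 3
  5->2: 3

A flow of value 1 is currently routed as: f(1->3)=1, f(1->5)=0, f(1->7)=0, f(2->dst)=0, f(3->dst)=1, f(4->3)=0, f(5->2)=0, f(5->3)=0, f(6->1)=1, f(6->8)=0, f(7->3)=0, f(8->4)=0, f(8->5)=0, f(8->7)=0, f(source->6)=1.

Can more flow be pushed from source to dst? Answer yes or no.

Yes

Residual path source->6->8->5->2->dst has bottleneck 1 > 0.
Pushing 1 along it raises the flow to 2, so the given flow is not maximum.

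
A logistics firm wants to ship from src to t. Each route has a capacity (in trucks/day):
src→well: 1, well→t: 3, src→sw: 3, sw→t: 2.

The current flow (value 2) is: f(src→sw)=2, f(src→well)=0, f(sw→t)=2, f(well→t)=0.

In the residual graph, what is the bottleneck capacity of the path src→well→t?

Residual capacities along the path: src→well: 1, well→t: 3.
Minimum is 1.

1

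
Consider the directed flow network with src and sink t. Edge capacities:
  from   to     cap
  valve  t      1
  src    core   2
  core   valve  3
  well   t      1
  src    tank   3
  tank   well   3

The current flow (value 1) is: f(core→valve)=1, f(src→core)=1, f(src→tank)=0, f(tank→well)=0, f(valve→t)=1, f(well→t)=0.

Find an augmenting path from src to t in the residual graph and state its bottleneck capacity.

src→tank→well→t, bottleneck 1

Residual along src→tank→well→t: src→tank: 3, tank→well: 3, well→t: 1.
Bottleneck = min = 1.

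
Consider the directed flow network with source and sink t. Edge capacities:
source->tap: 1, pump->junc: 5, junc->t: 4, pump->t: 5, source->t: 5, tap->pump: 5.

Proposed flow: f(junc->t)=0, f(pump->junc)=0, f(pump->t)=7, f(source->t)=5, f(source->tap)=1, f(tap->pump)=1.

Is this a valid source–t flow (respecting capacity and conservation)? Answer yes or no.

Capacity violated on pump->t: flow 7 > capacity 5.

No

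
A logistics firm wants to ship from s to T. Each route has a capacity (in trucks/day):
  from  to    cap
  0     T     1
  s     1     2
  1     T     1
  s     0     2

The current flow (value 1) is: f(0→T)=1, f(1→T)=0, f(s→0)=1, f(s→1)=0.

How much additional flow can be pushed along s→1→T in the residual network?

Residual capacities along the path: s→1: 2, 1→T: 1.
Minimum is 1.

1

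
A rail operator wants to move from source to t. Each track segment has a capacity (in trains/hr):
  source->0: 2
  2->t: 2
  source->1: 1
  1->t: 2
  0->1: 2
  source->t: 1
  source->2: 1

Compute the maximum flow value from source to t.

4

Augment source->t: bottleneck 1. Total 1.
Augment source->2->t: bottleneck 1. Total 2.
Augment source->1->t: bottleneck 1. Total 3.
Augment source->0->1->t: bottleneck 1. Total 4.
No augmenting path remains in the residual graph.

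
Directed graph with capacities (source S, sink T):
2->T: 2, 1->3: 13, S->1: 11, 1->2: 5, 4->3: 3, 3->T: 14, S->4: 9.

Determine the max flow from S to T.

Augment S->1->2->T: bottleneck 2. Total 2.
Augment S->1->3->T: bottleneck 9. Total 11.
Augment S->4->3->T: bottleneck 3. Total 14.
No augmenting path remains in the residual graph.

14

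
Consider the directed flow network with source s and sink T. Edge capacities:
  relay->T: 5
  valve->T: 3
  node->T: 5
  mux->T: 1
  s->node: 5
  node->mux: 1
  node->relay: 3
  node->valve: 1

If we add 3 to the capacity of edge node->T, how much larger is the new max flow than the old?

0

Original max flow = 5.
Edge node->T does not cross the min cut (source side {s}), so extra capacity there cannot help.
New max flow = 5. Increase = 0.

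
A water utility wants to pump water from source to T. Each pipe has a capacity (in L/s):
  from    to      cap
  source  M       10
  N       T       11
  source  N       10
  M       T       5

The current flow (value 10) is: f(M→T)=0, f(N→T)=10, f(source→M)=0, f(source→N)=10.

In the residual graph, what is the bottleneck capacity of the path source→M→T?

Residual capacities along the path: source→M: 10, M→T: 5.
Minimum is 5.

5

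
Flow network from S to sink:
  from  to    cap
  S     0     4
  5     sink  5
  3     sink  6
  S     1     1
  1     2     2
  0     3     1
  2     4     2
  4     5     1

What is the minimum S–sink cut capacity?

2

Max flow = 2 (via 2 augmenting paths).
In the residual at optimum, the set reachable from S is {0, S}.
Cut edges: 0->3 (cap 1), S->1 (cap 1). Sum = 2.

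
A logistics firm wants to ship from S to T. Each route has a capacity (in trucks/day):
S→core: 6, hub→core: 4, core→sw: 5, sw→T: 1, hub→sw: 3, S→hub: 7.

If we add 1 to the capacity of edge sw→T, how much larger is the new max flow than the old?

Original max flow = 1.
After raising cap(sw→T), augmenting paths through that edge carry 1 more unit.
New max flow = 2. Increase = 1.

1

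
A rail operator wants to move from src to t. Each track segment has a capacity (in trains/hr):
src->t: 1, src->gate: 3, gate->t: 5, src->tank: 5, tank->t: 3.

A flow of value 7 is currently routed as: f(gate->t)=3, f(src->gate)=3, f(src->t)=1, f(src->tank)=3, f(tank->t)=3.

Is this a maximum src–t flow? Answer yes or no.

Residual reachable from src: {src, tank}; t is not reachable.
Saturated cut: src->gate, src->t, tank->t with total capacity 7 = current flow value. Flow is maximum.

Yes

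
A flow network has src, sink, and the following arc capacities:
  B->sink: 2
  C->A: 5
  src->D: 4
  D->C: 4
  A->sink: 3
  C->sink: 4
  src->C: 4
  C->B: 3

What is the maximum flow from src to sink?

8

Augment src->C->sink: bottleneck 4. Total 4.
Augment src->D->C->B->sink: bottleneck 2. Total 6.
Augment src->D->C->A->sink: bottleneck 2. Total 8.
No augmenting path remains in the residual graph.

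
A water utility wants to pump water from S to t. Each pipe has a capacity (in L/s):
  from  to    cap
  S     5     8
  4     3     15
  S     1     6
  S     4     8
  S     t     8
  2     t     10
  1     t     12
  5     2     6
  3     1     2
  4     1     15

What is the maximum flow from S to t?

26

Augment S→t: bottleneck 8. Total 8.
Augment S→1→t: bottleneck 6. Total 14.
Augment S→5→2→t: bottleneck 6. Total 20.
Augment S→4→1→t: bottleneck 6. Total 26.
No augmenting path remains in the residual graph.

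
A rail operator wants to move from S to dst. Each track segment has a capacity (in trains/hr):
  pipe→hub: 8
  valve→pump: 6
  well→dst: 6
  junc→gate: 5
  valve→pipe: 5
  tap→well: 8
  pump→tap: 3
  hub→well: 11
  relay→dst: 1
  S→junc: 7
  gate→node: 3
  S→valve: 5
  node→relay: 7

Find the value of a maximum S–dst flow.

6

Augment S→valve→pump→tap→well→dst: bottleneck 3. Total 3.
Augment S→valve→pipe→hub→well→dst: bottleneck 2. Total 5.
Augment S→junc→gate→node→relay→dst: bottleneck 1. Total 6.
No augmenting path remains in the residual graph.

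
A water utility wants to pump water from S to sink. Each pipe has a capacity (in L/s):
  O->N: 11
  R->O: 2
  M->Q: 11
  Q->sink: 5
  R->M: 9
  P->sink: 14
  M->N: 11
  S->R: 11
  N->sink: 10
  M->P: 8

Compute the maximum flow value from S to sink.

11

Augment S->R->O->N->sink: bottleneck 2. Total 2.
Augment S->R->M->P->sink: bottleneck 8. Total 10.
Augment S->R->M->N->sink: bottleneck 1. Total 11.
No augmenting path remains in the residual graph.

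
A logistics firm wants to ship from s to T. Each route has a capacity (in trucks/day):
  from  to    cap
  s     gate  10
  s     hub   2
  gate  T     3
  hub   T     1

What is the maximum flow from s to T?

Augment s->hub->T: bottleneck 1. Total 1.
Augment s->gate->T: bottleneck 3. Total 4.
No augmenting path remains in the residual graph.

4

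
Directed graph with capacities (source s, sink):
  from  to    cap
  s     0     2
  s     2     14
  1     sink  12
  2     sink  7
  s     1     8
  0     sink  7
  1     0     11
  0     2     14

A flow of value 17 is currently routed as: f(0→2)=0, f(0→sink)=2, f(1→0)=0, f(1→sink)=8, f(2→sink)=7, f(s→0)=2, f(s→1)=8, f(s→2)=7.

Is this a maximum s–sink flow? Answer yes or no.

Yes

Residual reachable from s: {2, s}; sink is not reachable.
Saturated cut: s→1, s→0, 2→sink with total capacity 17 = current flow value. Flow is maximum.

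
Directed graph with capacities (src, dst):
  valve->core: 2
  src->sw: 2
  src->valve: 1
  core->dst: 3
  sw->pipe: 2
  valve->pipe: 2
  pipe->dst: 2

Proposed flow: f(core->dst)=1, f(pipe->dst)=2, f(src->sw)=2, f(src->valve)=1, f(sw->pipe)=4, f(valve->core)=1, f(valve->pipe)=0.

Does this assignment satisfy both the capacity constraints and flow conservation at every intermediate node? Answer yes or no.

No

Capacity violated on sw->pipe: flow 4 > capacity 2.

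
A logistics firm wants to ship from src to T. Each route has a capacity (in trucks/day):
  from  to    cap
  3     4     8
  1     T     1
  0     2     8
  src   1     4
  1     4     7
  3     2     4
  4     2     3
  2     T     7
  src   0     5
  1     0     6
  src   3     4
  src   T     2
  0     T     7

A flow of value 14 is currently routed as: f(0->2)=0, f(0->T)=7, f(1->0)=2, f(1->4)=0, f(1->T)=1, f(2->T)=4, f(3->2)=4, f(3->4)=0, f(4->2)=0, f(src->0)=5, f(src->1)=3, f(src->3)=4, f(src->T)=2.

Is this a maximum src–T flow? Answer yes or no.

Residual path src->1->0->2->T has bottleneck 1 > 0.
Pushing 1 along it raises the flow to 15, so the given flow is not maximum.

No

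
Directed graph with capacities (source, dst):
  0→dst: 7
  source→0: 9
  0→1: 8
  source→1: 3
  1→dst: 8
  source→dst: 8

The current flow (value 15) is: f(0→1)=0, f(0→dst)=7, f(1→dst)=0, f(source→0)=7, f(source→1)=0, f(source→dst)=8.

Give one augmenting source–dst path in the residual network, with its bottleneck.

Residual along source→1→dst: source→1: 3, 1→dst: 8.
Bottleneck = min = 3.

source→1→dst, bottleneck 3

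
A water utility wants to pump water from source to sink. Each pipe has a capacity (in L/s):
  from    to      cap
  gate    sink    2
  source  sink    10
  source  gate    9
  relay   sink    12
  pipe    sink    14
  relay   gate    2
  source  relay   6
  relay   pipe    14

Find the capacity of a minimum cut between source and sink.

18

Max flow = 18 (via 3 augmenting paths).
In the residual at optimum, the set reachable from source is {gate, source}.
Cut edges: source→relay (cap 6), source→sink (cap 10), gate→sink (cap 2). Sum = 18.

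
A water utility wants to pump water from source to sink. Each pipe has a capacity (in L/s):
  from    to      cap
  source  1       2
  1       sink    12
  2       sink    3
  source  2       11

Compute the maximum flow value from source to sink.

5

Augment source→1→sink: bottleneck 2. Total 2.
Augment source→2→sink: bottleneck 3. Total 5.
No augmenting path remains in the residual graph.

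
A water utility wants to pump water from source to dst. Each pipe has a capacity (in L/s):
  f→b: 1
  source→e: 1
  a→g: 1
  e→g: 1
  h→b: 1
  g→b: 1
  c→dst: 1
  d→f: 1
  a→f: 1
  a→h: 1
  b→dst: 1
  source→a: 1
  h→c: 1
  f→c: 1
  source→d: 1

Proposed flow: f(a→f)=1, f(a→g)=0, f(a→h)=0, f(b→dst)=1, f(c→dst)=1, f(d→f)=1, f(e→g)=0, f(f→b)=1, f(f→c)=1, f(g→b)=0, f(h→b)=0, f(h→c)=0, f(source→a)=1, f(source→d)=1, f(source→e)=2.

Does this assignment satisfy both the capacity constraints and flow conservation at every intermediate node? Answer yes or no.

Capacity violated on source→e: flow 2 > capacity 1.

No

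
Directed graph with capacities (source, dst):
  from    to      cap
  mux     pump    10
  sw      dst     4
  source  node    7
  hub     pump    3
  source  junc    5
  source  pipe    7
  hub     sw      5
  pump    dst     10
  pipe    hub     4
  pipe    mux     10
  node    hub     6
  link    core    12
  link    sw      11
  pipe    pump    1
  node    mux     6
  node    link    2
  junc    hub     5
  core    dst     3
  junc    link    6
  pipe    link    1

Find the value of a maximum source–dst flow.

17

Augment source→pipe→pump→dst: bottleneck 1. Total 1.
Augment source→node→link→sw→dst: bottleneck 2. Total 3.
Augment source→node→hub→pump→dst: bottleneck 3. Total 6.
Augment source→node→hub→sw→dst: bottleneck 2. Total 8.
Augment source→pipe→mux→pump→dst: bottleneck 6. Total 14.
Augment source→junc→link→core→dst: bottleneck 3. Total 17.
No augmenting path remains in the residual graph.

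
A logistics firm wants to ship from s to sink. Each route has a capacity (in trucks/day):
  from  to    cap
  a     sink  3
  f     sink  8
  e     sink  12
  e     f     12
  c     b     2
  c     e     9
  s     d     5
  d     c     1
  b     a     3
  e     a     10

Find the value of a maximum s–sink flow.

1

Augment s->d->c->e->sink: bottleneck 1. Total 1.
No augmenting path remains in the residual graph.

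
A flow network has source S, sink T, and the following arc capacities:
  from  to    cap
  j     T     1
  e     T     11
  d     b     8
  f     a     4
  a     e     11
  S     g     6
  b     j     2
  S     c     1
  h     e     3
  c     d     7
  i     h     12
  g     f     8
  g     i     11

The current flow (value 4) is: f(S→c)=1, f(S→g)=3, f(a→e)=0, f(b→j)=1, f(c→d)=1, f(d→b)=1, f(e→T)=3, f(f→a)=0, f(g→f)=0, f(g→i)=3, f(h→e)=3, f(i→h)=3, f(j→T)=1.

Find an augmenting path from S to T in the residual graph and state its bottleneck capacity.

Residual along S→g→f→a→e→T: S→g: 3, g→f: 8, f→a: 4, a→e: 11, e→T: 8.
Bottleneck = min = 3.

S→g→f→a→e→T, bottleneck 3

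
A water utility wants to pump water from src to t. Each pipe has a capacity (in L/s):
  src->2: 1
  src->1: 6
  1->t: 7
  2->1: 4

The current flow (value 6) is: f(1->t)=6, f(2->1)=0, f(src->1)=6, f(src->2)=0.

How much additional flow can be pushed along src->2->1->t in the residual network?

Residual capacities along the path: src->2: 1, 2->1: 4, 1->t: 1.
Minimum is 1.

1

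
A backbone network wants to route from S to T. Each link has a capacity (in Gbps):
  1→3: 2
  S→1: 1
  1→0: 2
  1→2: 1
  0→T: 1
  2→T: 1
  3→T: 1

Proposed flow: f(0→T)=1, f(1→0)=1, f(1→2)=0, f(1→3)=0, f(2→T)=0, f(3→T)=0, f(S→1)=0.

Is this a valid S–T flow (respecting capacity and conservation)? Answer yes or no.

Conservation fails at 1: inflow 0 ≠ outflow 1.

No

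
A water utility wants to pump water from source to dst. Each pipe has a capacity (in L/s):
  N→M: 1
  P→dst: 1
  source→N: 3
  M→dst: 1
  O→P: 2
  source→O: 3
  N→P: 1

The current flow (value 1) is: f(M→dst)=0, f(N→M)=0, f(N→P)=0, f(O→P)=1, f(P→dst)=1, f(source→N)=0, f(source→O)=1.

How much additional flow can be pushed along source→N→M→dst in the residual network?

Residual capacities along the path: source→N: 3, N→M: 1, M→dst: 1.
Minimum is 1.

1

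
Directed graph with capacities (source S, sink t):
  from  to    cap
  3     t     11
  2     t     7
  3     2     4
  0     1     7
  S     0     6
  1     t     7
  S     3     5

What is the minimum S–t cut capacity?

Max flow = 11 (via 2 augmenting paths).
In the residual at optimum, the set reachable from S is {S}.
Cut edges: S→0 (cap 6), S→3 (cap 5). Sum = 11.

11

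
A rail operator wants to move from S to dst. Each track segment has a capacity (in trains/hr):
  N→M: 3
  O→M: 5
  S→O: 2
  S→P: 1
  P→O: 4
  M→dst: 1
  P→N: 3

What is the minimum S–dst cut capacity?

Max flow = 1 (via 1 augmenting path).
In the residual at optimum, the set reachable from S is {M, N, O, P, S}.
Cut edges: M→dst (cap 1). Sum = 1.

1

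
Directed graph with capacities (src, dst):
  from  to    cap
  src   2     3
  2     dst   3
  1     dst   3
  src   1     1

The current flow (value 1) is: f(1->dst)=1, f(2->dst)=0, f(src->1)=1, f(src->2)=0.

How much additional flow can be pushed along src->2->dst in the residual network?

3

Residual capacities along the path: src->2: 3, 2->dst: 3.
Minimum is 3.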